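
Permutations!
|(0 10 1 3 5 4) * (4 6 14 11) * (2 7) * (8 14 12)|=22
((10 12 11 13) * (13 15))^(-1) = [0, 1, 2, 3, 4, 5, 6, 7, 8, 9, 13, 12, 10, 15, 14, 11] = (10 13 15 11 12)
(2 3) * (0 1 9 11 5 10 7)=(0 1 9 11 5 10 7)(2 3)=[1, 9, 3, 2, 4, 10, 6, 0, 8, 11, 7, 5]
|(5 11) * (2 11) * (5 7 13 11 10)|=|(2 10 5)(7 13 11)|=3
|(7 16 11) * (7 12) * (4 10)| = 4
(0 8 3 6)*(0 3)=(0 8)(3 6)=[8, 1, 2, 6, 4, 5, 3, 7, 0]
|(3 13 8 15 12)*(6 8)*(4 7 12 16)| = |(3 13 6 8 15 16 4 7 12)| = 9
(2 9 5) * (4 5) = (2 9 4 5) = [0, 1, 9, 3, 5, 2, 6, 7, 8, 4]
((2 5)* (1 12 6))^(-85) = [0, 6, 5, 3, 4, 2, 12, 7, 8, 9, 10, 11, 1] = (1 6 12)(2 5)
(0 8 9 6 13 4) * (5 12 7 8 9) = [9, 1, 2, 3, 0, 12, 13, 8, 5, 6, 10, 11, 7, 4] = (0 9 6 13 4)(5 12 7 8)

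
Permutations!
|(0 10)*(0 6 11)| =|(0 10 6 11)| =4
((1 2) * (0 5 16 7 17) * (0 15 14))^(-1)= (0 14 15 17 7 16 5)(1 2)= [14, 2, 1, 3, 4, 0, 6, 16, 8, 9, 10, 11, 12, 13, 15, 17, 5, 7]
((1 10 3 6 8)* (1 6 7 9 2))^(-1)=(1 2 9 7 3 10)(6 8)=[0, 2, 9, 10, 4, 5, 8, 3, 6, 7, 1]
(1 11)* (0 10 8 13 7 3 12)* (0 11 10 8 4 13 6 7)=(0 8 6 7 3 12 11 1 10 4 13)=[8, 10, 2, 12, 13, 5, 7, 3, 6, 9, 4, 1, 11, 0]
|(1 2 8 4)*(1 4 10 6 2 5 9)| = |(1 5 9)(2 8 10 6)| = 12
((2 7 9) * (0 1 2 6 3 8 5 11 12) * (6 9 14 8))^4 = [14, 8, 5, 3, 4, 1, 6, 11, 0, 9, 10, 2, 7, 13, 12] = (0 14 12 7 11 2 5 1 8)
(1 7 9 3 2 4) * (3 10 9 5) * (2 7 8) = (1 8 2 4)(3 7 5)(9 10) = [0, 8, 4, 7, 1, 3, 6, 5, 2, 10, 9]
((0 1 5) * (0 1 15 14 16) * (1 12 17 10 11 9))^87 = (0 16 14 15)(1 17 9 12 11 5 10) = [16, 17, 2, 3, 4, 10, 6, 7, 8, 12, 1, 5, 11, 13, 15, 0, 14, 9]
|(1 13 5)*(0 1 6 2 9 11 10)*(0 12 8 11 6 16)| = |(0 1 13 5 16)(2 9 6)(8 11 10 12)| = 60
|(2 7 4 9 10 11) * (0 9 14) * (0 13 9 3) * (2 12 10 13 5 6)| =6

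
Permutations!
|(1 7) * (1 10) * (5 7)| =|(1 5 7 10)| =4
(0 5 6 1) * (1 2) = [5, 0, 1, 3, 4, 6, 2] = (0 5 6 2 1)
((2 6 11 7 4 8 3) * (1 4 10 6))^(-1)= (1 2 3 8 4)(6 10 7 11)= [0, 2, 3, 8, 1, 5, 10, 11, 4, 9, 7, 6]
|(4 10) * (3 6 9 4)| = 5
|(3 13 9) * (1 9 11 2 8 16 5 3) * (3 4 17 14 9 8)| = 8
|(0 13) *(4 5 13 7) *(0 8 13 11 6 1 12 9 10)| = |(0 7 4 5 11 6 1 12 9 10)(8 13)| = 10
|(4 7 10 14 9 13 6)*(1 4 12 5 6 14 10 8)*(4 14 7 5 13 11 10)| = 12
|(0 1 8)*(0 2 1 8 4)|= |(0 8 2 1 4)|= 5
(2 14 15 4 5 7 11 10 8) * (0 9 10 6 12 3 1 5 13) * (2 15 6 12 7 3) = (0 9 10 8 15 4 13)(1 5 3)(2 14 6 7 11 12) = [9, 5, 14, 1, 13, 3, 7, 11, 15, 10, 8, 12, 2, 0, 6, 4]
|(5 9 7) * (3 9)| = 4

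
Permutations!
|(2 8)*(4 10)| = |(2 8)(4 10)| = 2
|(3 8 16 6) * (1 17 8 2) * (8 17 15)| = 7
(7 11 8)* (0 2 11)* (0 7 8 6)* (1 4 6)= [2, 4, 11, 3, 6, 5, 0, 7, 8, 9, 10, 1]= (0 2 11 1 4 6)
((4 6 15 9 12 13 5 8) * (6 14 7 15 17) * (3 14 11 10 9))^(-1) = (3 15 7 14)(4 8 5 13 12 9 10 11)(6 17) = [0, 1, 2, 15, 8, 13, 17, 14, 5, 10, 11, 4, 9, 12, 3, 7, 16, 6]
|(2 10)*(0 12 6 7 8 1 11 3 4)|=18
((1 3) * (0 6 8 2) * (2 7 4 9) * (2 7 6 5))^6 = (9) = [0, 1, 2, 3, 4, 5, 6, 7, 8, 9]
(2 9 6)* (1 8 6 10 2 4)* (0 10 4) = [10, 8, 9, 3, 1, 5, 0, 7, 6, 4, 2] = (0 10 2 9 4 1 8 6)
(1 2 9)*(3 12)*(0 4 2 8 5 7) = [4, 8, 9, 12, 2, 7, 6, 0, 5, 1, 10, 11, 3] = (0 4 2 9 1 8 5 7)(3 12)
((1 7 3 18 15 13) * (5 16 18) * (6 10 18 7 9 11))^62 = [0, 15, 2, 16, 4, 7, 9, 5, 8, 13, 11, 1, 12, 18, 14, 10, 3, 17, 6] = (1 15 10 11)(3 16)(5 7)(6 9 13 18)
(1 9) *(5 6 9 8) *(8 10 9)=(1 10 9)(5 6 8)=[0, 10, 2, 3, 4, 6, 8, 7, 5, 1, 9]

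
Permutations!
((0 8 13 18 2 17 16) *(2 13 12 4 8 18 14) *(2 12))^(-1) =(0 16 17 2 8 4 12 14 13 18) =[16, 1, 8, 3, 12, 5, 6, 7, 4, 9, 10, 11, 14, 18, 13, 15, 17, 2, 0]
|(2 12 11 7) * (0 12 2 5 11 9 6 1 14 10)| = |(0 12 9 6 1 14 10)(5 11 7)| = 21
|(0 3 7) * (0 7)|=2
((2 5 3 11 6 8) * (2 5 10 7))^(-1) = [0, 1, 7, 5, 4, 8, 11, 10, 6, 9, 2, 3] = (2 7 10)(3 5 8 6 11)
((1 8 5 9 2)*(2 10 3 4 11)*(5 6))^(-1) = [0, 2, 11, 10, 3, 6, 8, 7, 1, 5, 9, 4] = (1 2 11 4 3 10 9 5 6 8)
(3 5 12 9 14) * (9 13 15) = (3 5 12 13 15 9 14) = [0, 1, 2, 5, 4, 12, 6, 7, 8, 14, 10, 11, 13, 15, 3, 9]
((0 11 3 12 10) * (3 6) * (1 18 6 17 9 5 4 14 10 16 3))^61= (0 4 17 10 5 11 14 9)(1 18 6)(3 12 16)= [4, 18, 2, 12, 17, 11, 1, 7, 8, 0, 5, 14, 16, 13, 9, 15, 3, 10, 6]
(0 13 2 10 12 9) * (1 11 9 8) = (0 13 2 10 12 8 1 11 9) = [13, 11, 10, 3, 4, 5, 6, 7, 1, 0, 12, 9, 8, 2]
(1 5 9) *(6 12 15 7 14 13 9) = (1 5 6 12 15 7 14 13 9) = [0, 5, 2, 3, 4, 6, 12, 14, 8, 1, 10, 11, 15, 9, 13, 7]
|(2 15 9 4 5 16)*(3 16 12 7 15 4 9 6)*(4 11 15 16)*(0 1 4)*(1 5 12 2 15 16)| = 8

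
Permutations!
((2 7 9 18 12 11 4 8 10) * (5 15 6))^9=(18)=[0, 1, 2, 3, 4, 5, 6, 7, 8, 9, 10, 11, 12, 13, 14, 15, 16, 17, 18]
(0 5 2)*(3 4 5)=[3, 1, 0, 4, 5, 2]=(0 3 4 5 2)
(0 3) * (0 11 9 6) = (0 3 11 9 6) = [3, 1, 2, 11, 4, 5, 0, 7, 8, 6, 10, 9]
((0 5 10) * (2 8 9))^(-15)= (10)= [0, 1, 2, 3, 4, 5, 6, 7, 8, 9, 10]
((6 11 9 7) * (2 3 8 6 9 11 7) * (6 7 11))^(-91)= (2 9 7 8 3)(6 11)= [0, 1, 9, 2, 4, 5, 11, 8, 3, 7, 10, 6]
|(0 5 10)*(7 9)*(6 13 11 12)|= 12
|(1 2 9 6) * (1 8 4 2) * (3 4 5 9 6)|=7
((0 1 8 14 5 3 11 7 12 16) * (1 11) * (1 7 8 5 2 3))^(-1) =(0 16 12 7 3 2 14 8 11)(1 5) =[16, 5, 14, 2, 4, 1, 6, 3, 11, 9, 10, 0, 7, 13, 8, 15, 12]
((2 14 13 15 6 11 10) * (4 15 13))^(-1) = (2 10 11 6 15 4 14) = [0, 1, 10, 3, 14, 5, 15, 7, 8, 9, 11, 6, 12, 13, 2, 4]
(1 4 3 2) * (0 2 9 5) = [2, 4, 1, 9, 3, 0, 6, 7, 8, 5] = (0 2 1 4 3 9 5)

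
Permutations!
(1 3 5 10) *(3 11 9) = [0, 11, 2, 5, 4, 10, 6, 7, 8, 3, 1, 9] = (1 11 9 3 5 10)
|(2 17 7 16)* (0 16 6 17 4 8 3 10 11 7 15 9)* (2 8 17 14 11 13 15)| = 24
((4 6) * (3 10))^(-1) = (3 10)(4 6) = [0, 1, 2, 10, 6, 5, 4, 7, 8, 9, 3]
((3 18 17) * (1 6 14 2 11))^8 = (1 2 6 11 14)(3 17 18) = [0, 2, 6, 17, 4, 5, 11, 7, 8, 9, 10, 14, 12, 13, 1, 15, 16, 18, 3]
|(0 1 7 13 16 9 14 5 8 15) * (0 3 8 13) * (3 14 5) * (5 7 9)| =|(0 1 9 7)(3 8 15 14)(5 13 16)| =12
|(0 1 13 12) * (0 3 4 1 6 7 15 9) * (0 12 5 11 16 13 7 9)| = 36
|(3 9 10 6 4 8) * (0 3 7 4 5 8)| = 9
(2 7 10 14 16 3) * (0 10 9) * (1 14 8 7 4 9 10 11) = (0 11 1 14 16 3 2 4 9)(7 10 8) = [11, 14, 4, 2, 9, 5, 6, 10, 7, 0, 8, 1, 12, 13, 16, 15, 3]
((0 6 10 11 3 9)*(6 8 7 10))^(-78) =(0 9 3 11 10 7 8) =[9, 1, 2, 11, 4, 5, 6, 8, 0, 3, 7, 10]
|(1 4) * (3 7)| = |(1 4)(3 7)| = 2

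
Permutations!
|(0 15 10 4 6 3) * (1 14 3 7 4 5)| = |(0 15 10 5 1 14 3)(4 6 7)| = 21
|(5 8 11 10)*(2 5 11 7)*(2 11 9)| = |(2 5 8 7 11 10 9)| = 7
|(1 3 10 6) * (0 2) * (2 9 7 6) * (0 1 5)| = 20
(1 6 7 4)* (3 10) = (1 6 7 4)(3 10) = [0, 6, 2, 10, 1, 5, 7, 4, 8, 9, 3]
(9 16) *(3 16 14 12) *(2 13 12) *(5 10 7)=(2 13 12 3 16 9 14)(5 10 7)=[0, 1, 13, 16, 4, 10, 6, 5, 8, 14, 7, 11, 3, 12, 2, 15, 9]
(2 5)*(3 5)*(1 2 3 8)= (1 2 8)(3 5)= [0, 2, 8, 5, 4, 3, 6, 7, 1]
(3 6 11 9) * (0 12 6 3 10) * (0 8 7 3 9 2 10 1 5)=(0 12 6 11 2 10 8 7 3 9 1 5)=[12, 5, 10, 9, 4, 0, 11, 3, 7, 1, 8, 2, 6]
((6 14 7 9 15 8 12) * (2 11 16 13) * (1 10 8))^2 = (1 8 6 7 15 10 12 14 9)(2 16)(11 13) = [0, 8, 16, 3, 4, 5, 7, 15, 6, 1, 12, 13, 14, 11, 9, 10, 2]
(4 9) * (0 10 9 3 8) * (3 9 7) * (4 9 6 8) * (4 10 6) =(0 6 8)(3 10 7) =[6, 1, 2, 10, 4, 5, 8, 3, 0, 9, 7]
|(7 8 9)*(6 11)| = 6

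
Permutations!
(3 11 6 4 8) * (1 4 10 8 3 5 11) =(1 4 3)(5 11 6 10 8) =[0, 4, 2, 1, 3, 11, 10, 7, 5, 9, 8, 6]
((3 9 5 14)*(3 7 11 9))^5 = (14) = [0, 1, 2, 3, 4, 5, 6, 7, 8, 9, 10, 11, 12, 13, 14]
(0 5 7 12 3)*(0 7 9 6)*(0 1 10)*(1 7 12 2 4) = (0 5 9 6 7 2 4 1 10)(3 12) = [5, 10, 4, 12, 1, 9, 7, 2, 8, 6, 0, 11, 3]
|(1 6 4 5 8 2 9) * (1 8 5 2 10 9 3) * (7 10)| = |(1 6 4 2 3)(7 10 9 8)| = 20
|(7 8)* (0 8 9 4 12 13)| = 7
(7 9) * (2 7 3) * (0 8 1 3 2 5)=(0 8 1 3 5)(2 7 9)=[8, 3, 7, 5, 4, 0, 6, 9, 1, 2]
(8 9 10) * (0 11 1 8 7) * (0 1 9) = [11, 8, 2, 3, 4, 5, 6, 1, 0, 10, 7, 9] = (0 11 9 10 7 1 8)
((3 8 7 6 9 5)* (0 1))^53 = [1, 0, 2, 5, 4, 9, 7, 8, 3, 6] = (0 1)(3 5 9 6 7 8)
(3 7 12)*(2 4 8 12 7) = (2 4 8 12 3) = [0, 1, 4, 2, 8, 5, 6, 7, 12, 9, 10, 11, 3]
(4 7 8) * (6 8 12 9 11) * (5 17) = [0, 1, 2, 3, 7, 17, 8, 12, 4, 11, 10, 6, 9, 13, 14, 15, 16, 5] = (4 7 12 9 11 6 8)(5 17)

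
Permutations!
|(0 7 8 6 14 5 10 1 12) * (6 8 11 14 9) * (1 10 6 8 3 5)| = |(0 7 11 14 1 12)(3 5 6 9 8)| = 30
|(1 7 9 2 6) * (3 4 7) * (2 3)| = |(1 2 6)(3 4 7 9)| = 12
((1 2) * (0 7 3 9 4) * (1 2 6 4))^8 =(0 7 3 9 1 6 4) =[7, 6, 2, 9, 0, 5, 4, 3, 8, 1]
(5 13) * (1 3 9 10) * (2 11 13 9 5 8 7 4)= (1 3 5 9 10)(2 11 13 8 7 4)= [0, 3, 11, 5, 2, 9, 6, 4, 7, 10, 1, 13, 12, 8]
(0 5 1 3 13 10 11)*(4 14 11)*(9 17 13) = (0 5 1 3 9 17 13 10 4 14 11) = [5, 3, 2, 9, 14, 1, 6, 7, 8, 17, 4, 0, 12, 10, 11, 15, 16, 13]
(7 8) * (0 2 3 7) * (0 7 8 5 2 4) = (0 4)(2 3 8 7 5) = [4, 1, 3, 8, 0, 2, 6, 5, 7]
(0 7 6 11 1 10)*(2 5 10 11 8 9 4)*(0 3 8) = (0 7 6)(1 11)(2 5 10 3 8 9 4) = [7, 11, 5, 8, 2, 10, 0, 6, 9, 4, 3, 1]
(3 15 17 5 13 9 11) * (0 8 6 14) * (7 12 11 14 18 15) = [8, 1, 2, 7, 4, 13, 18, 12, 6, 14, 10, 3, 11, 9, 0, 17, 16, 5, 15] = (0 8 6 18 15 17 5 13 9 14)(3 7 12 11)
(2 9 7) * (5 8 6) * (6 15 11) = [0, 1, 9, 3, 4, 8, 5, 2, 15, 7, 10, 6, 12, 13, 14, 11] = (2 9 7)(5 8 15 11 6)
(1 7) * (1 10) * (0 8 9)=(0 8 9)(1 7 10)=[8, 7, 2, 3, 4, 5, 6, 10, 9, 0, 1]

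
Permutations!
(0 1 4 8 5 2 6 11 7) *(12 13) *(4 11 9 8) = [1, 11, 6, 3, 4, 2, 9, 0, 5, 8, 10, 7, 13, 12] = (0 1 11 7)(2 6 9 8 5)(12 13)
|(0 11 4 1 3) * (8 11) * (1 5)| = 7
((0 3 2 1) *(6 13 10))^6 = (13)(0 2)(1 3) = [2, 3, 0, 1, 4, 5, 6, 7, 8, 9, 10, 11, 12, 13]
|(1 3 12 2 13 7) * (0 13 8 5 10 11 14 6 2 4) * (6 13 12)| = 33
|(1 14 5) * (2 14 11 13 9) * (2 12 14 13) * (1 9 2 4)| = 12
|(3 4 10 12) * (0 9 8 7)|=4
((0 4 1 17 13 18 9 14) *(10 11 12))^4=(0 13)(1 9)(4 18)(10 11 12)(14 17)=[13, 9, 2, 3, 18, 5, 6, 7, 8, 1, 11, 12, 10, 0, 17, 15, 16, 14, 4]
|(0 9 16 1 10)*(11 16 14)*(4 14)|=|(0 9 4 14 11 16 1 10)|=8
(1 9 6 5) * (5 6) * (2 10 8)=(1 9 5)(2 10 8)=[0, 9, 10, 3, 4, 1, 6, 7, 2, 5, 8]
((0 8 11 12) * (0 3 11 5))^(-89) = (0 8 5)(3 11 12) = [8, 1, 2, 11, 4, 0, 6, 7, 5, 9, 10, 12, 3]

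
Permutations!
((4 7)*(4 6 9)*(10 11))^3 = [0, 1, 2, 3, 9, 5, 7, 4, 8, 6, 11, 10] = (4 9 6 7)(10 11)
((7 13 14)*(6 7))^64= (14)= [0, 1, 2, 3, 4, 5, 6, 7, 8, 9, 10, 11, 12, 13, 14]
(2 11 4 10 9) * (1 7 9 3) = (1 7 9 2 11 4 10 3) = [0, 7, 11, 1, 10, 5, 6, 9, 8, 2, 3, 4]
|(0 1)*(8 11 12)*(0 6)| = 3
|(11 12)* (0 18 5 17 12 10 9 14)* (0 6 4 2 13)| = 13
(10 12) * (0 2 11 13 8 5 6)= [2, 1, 11, 3, 4, 6, 0, 7, 5, 9, 12, 13, 10, 8]= (0 2 11 13 8 5 6)(10 12)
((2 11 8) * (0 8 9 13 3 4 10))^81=(13)=[0, 1, 2, 3, 4, 5, 6, 7, 8, 9, 10, 11, 12, 13]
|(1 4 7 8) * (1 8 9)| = 4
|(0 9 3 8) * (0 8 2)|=|(0 9 3 2)|=4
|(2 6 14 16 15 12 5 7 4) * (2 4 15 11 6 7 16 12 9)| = |(2 7 15 9)(5 16 11 6 14 12)| = 12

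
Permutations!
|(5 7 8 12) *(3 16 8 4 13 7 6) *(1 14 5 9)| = |(1 14 5 6 3 16 8 12 9)(4 13 7)| = 9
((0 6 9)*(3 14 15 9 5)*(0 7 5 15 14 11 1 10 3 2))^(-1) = (0 2 5 7 9 15 6)(1 11 3 10) = [2, 11, 5, 10, 4, 7, 0, 9, 8, 15, 1, 3, 12, 13, 14, 6]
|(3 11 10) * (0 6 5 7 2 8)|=6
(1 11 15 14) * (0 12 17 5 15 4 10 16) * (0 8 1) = (0 12 17 5 15 14)(1 11 4 10 16 8) = [12, 11, 2, 3, 10, 15, 6, 7, 1, 9, 16, 4, 17, 13, 0, 14, 8, 5]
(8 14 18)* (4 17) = (4 17)(8 14 18) = [0, 1, 2, 3, 17, 5, 6, 7, 14, 9, 10, 11, 12, 13, 18, 15, 16, 4, 8]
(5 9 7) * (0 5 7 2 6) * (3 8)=[5, 1, 6, 8, 4, 9, 0, 7, 3, 2]=(0 5 9 2 6)(3 8)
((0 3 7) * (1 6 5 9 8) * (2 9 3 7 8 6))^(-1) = (0 7)(1 8 3 5 6 9 2) = [7, 8, 1, 5, 4, 6, 9, 0, 3, 2]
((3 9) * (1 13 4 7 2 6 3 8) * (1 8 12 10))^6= (1 3 4 12 2)(6 13 9 7 10)= [0, 3, 1, 4, 12, 5, 13, 10, 8, 7, 6, 11, 2, 9]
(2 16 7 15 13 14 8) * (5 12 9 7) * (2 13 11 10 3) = (2 16 5 12 9 7 15 11 10 3)(8 13 14) = [0, 1, 16, 2, 4, 12, 6, 15, 13, 7, 3, 10, 9, 14, 8, 11, 5]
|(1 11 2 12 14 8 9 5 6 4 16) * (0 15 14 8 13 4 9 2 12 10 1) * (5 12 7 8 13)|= |(0 15 14 5 6 9 12 13 4 16)(1 11 7 8 2 10)|= 30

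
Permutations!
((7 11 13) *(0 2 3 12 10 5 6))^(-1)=(0 6 5 10 12 3 2)(7 13 11)=[6, 1, 0, 2, 4, 10, 5, 13, 8, 9, 12, 7, 3, 11]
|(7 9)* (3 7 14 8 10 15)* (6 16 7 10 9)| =|(3 10 15)(6 16 7)(8 9 14)| =3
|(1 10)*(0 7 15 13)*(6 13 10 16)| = 8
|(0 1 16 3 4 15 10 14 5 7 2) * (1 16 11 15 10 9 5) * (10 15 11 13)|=|(0 16 3 4 15 9 5 7 2)(1 13 10 14)|=36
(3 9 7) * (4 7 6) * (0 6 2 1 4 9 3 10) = [6, 4, 1, 3, 7, 5, 9, 10, 8, 2, 0] = (0 6 9 2 1 4 7 10)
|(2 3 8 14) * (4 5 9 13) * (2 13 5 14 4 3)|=10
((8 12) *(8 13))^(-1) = (8 13 12) = [0, 1, 2, 3, 4, 5, 6, 7, 13, 9, 10, 11, 8, 12]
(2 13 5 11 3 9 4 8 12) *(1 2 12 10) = (1 2 13 5 11 3 9 4 8 10) = [0, 2, 13, 9, 8, 11, 6, 7, 10, 4, 1, 3, 12, 5]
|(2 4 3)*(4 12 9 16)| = 6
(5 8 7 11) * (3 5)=[0, 1, 2, 5, 4, 8, 6, 11, 7, 9, 10, 3]=(3 5 8 7 11)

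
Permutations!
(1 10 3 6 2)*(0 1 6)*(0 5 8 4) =(0 1 10 3 5 8 4)(2 6) =[1, 10, 6, 5, 0, 8, 2, 7, 4, 9, 3]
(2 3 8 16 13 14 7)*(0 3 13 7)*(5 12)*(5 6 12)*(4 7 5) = (0 3 8 16 5 4 7 2 13 14)(6 12) = [3, 1, 13, 8, 7, 4, 12, 2, 16, 9, 10, 11, 6, 14, 0, 15, 5]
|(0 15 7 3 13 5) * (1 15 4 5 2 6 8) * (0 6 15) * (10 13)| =6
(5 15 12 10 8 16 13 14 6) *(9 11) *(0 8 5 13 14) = (0 8 16 14 6 13)(5 15 12 10)(9 11) = [8, 1, 2, 3, 4, 15, 13, 7, 16, 11, 5, 9, 10, 0, 6, 12, 14]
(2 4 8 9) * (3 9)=(2 4 8 3 9)=[0, 1, 4, 9, 8, 5, 6, 7, 3, 2]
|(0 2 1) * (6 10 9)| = 3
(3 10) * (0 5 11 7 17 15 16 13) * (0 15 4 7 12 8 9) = (0 5 11 12 8 9)(3 10)(4 7 17)(13 15 16) = [5, 1, 2, 10, 7, 11, 6, 17, 9, 0, 3, 12, 8, 15, 14, 16, 13, 4]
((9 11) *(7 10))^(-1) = (7 10)(9 11) = [0, 1, 2, 3, 4, 5, 6, 10, 8, 11, 7, 9]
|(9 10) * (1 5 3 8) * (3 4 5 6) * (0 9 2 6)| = |(0 9 10 2 6 3 8 1)(4 5)| = 8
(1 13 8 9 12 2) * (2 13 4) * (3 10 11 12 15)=[0, 4, 1, 10, 2, 5, 6, 7, 9, 15, 11, 12, 13, 8, 14, 3]=(1 4 2)(3 10 11 12 13 8 9 15)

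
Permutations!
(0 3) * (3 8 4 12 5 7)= (0 8 4 12 5 7 3)= [8, 1, 2, 0, 12, 7, 6, 3, 4, 9, 10, 11, 5]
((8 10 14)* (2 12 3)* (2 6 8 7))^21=(2 10 3 7 8 12 14 6)=[0, 1, 10, 7, 4, 5, 2, 8, 12, 9, 3, 11, 14, 13, 6]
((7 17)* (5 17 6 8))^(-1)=[0, 1, 2, 3, 4, 8, 7, 17, 6, 9, 10, 11, 12, 13, 14, 15, 16, 5]=(5 8 6 7 17)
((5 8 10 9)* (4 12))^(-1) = (4 12)(5 9 10 8) = [0, 1, 2, 3, 12, 9, 6, 7, 5, 10, 8, 11, 4]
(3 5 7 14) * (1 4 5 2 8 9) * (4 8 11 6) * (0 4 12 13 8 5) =[4, 5, 11, 2, 0, 7, 12, 14, 9, 1, 10, 6, 13, 8, 3] =(0 4)(1 5 7 14 3 2 11 6 12 13 8 9)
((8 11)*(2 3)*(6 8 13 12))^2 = [0, 1, 2, 3, 4, 5, 11, 7, 13, 9, 10, 12, 8, 6] = (6 11 12 8 13)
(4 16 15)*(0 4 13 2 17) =(0 4 16 15 13 2 17) =[4, 1, 17, 3, 16, 5, 6, 7, 8, 9, 10, 11, 12, 2, 14, 13, 15, 0]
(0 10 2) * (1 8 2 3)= (0 10 3 1 8 2)= [10, 8, 0, 1, 4, 5, 6, 7, 2, 9, 3]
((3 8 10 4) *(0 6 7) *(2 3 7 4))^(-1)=(0 7 4 6)(2 10 8 3)=[7, 1, 10, 2, 6, 5, 0, 4, 3, 9, 8]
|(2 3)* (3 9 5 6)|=|(2 9 5 6 3)|=5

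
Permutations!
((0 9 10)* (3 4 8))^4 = (0 9 10)(3 4 8) = [9, 1, 2, 4, 8, 5, 6, 7, 3, 10, 0]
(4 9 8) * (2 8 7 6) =(2 8 4 9 7 6) =[0, 1, 8, 3, 9, 5, 2, 6, 4, 7]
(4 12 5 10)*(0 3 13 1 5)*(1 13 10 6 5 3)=[1, 3, 2, 10, 12, 6, 5, 7, 8, 9, 4, 11, 0, 13]=(13)(0 1 3 10 4 12)(5 6)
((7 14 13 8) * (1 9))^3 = (1 9)(7 8 13 14) = [0, 9, 2, 3, 4, 5, 6, 8, 13, 1, 10, 11, 12, 14, 7]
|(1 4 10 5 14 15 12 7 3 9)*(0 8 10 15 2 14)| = 28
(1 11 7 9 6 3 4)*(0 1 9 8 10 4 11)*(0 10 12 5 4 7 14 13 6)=[1, 10, 2, 11, 9, 4, 3, 8, 12, 0, 7, 14, 5, 6, 13]=(0 1 10 7 8 12 5 4 9)(3 11 14 13 6)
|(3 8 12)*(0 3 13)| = 5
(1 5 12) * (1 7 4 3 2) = (1 5 12 7 4 3 2) = [0, 5, 1, 2, 3, 12, 6, 4, 8, 9, 10, 11, 7]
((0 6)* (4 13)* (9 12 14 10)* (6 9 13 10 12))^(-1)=(0 6 9)(4 13 10)(12 14)=[6, 1, 2, 3, 13, 5, 9, 7, 8, 0, 4, 11, 14, 10, 12]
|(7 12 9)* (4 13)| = |(4 13)(7 12 9)| = 6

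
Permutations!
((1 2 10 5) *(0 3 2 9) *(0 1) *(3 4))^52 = (0 10 3)(2 4 5) = [10, 1, 4, 0, 5, 2, 6, 7, 8, 9, 3]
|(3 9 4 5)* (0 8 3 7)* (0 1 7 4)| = |(0 8 3 9)(1 7)(4 5)| = 4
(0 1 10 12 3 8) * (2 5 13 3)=(0 1 10 12 2 5 13 3 8)=[1, 10, 5, 8, 4, 13, 6, 7, 0, 9, 12, 11, 2, 3]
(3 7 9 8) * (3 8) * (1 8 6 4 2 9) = (1 8 6 4 2 9 3 7) = [0, 8, 9, 7, 2, 5, 4, 1, 6, 3]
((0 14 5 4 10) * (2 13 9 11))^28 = (0 4 14 10 5) = [4, 1, 2, 3, 14, 0, 6, 7, 8, 9, 5, 11, 12, 13, 10]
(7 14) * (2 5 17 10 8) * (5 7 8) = [0, 1, 7, 3, 4, 17, 6, 14, 2, 9, 5, 11, 12, 13, 8, 15, 16, 10] = (2 7 14 8)(5 17 10)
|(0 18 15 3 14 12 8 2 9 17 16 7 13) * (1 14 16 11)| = |(0 18 15 3 16 7 13)(1 14 12 8 2 9 17 11)| = 56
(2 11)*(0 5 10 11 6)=(0 5 10 11 2 6)=[5, 1, 6, 3, 4, 10, 0, 7, 8, 9, 11, 2]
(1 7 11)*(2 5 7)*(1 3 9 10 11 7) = (1 2 5)(3 9 10 11) = [0, 2, 5, 9, 4, 1, 6, 7, 8, 10, 11, 3]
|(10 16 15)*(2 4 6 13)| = |(2 4 6 13)(10 16 15)| = 12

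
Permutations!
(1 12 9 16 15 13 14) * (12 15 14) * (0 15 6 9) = (0 15 13 12)(1 6 9 16 14) = [15, 6, 2, 3, 4, 5, 9, 7, 8, 16, 10, 11, 0, 12, 1, 13, 14]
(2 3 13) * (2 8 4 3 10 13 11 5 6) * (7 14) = (2 10 13 8 4 3 11 5 6)(7 14) = [0, 1, 10, 11, 3, 6, 2, 14, 4, 9, 13, 5, 12, 8, 7]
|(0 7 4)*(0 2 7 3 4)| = 5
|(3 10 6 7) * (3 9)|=5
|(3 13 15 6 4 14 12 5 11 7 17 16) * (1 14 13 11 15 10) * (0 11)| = |(0 11 7 17 16 3)(1 14 12 5 15 6 4 13 10)| = 18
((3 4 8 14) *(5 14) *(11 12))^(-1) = (3 14 5 8 4)(11 12) = [0, 1, 2, 14, 3, 8, 6, 7, 4, 9, 10, 12, 11, 13, 5]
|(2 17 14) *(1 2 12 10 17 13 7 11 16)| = |(1 2 13 7 11 16)(10 17 14 12)| = 12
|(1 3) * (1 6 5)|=4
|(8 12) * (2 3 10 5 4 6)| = |(2 3 10 5 4 6)(8 12)| = 6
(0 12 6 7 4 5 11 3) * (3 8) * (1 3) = (0 12 6 7 4 5 11 8 1 3) = [12, 3, 2, 0, 5, 11, 7, 4, 1, 9, 10, 8, 6]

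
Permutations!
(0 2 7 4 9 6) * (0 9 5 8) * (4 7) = (0 2 4 5 8)(6 9) = [2, 1, 4, 3, 5, 8, 9, 7, 0, 6]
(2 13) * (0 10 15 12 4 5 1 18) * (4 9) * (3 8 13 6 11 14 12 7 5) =(0 10 15 7 5 1 18)(2 6 11 14 12 9 4 3 8 13) =[10, 18, 6, 8, 3, 1, 11, 5, 13, 4, 15, 14, 9, 2, 12, 7, 16, 17, 0]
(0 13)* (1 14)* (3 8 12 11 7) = [13, 14, 2, 8, 4, 5, 6, 3, 12, 9, 10, 7, 11, 0, 1] = (0 13)(1 14)(3 8 12 11 7)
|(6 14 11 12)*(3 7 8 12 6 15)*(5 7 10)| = 21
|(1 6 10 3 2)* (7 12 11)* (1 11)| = 8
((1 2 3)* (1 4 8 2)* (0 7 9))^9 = (9)(2 3 4 8) = [0, 1, 3, 4, 8, 5, 6, 7, 2, 9]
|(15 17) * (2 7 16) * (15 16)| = |(2 7 15 17 16)| = 5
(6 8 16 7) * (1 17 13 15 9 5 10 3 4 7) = (1 17 13 15 9 5 10 3 4 7 6 8 16) = [0, 17, 2, 4, 7, 10, 8, 6, 16, 5, 3, 11, 12, 15, 14, 9, 1, 13]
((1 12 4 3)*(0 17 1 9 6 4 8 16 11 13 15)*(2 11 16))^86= (0 2 17 11 1 13 12 15 8)(3 6)(4 9)= [2, 13, 17, 6, 9, 5, 3, 7, 0, 4, 10, 1, 15, 12, 14, 8, 16, 11]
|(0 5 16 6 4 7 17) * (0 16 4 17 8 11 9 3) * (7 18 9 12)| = |(0 5 4 18 9 3)(6 17 16)(7 8 11 12)| = 12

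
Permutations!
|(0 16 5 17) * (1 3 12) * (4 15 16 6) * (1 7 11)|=35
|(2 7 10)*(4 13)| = |(2 7 10)(4 13)| = 6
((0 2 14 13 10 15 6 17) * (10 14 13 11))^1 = (0 2 13 14 11 10 15 6 17) = [2, 1, 13, 3, 4, 5, 17, 7, 8, 9, 15, 10, 12, 14, 11, 6, 16, 0]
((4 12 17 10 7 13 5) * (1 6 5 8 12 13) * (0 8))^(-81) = (0 6 17 13 1 12 4 7 8 5 10) = [6, 12, 2, 3, 7, 10, 17, 8, 5, 9, 0, 11, 4, 1, 14, 15, 16, 13]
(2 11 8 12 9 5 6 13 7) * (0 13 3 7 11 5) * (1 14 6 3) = (0 13 11 8 12 9)(1 14 6)(2 5 3 7) = [13, 14, 5, 7, 4, 3, 1, 2, 12, 0, 10, 8, 9, 11, 6]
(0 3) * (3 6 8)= (0 6 8 3)= [6, 1, 2, 0, 4, 5, 8, 7, 3]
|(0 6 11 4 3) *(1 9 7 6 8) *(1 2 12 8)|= |(0 1 9 7 6 11 4 3)(2 12 8)|= 24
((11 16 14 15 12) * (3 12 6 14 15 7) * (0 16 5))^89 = (0 5 11 12 3 7 14 6 15 16) = [5, 1, 2, 7, 4, 11, 15, 14, 8, 9, 10, 12, 3, 13, 6, 16, 0]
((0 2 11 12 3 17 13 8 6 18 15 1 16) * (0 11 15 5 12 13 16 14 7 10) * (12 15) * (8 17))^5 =(0 6 14 12 5 10 8 1 2 18 7 3 15)(11 13 17 16) =[6, 2, 18, 15, 4, 10, 14, 3, 1, 9, 8, 13, 5, 17, 12, 0, 11, 16, 7]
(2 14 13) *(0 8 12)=(0 8 12)(2 14 13)=[8, 1, 14, 3, 4, 5, 6, 7, 12, 9, 10, 11, 0, 2, 13]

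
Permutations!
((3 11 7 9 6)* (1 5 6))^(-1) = [0, 9, 2, 6, 4, 1, 5, 11, 8, 7, 10, 3] = (1 9 7 11 3 6 5)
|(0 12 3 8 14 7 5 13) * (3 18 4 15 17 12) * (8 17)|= 12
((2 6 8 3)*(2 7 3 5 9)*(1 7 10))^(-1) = (1 10 3 7)(2 9 5 8 6) = [0, 10, 9, 7, 4, 8, 2, 1, 6, 5, 3]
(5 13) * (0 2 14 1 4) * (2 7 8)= (0 7 8 2 14 1 4)(5 13)= [7, 4, 14, 3, 0, 13, 6, 8, 2, 9, 10, 11, 12, 5, 1]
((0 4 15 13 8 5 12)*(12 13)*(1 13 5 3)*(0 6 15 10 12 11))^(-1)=(0 11 15 6 12 10 4)(1 3 8 13)=[11, 3, 2, 8, 0, 5, 12, 7, 13, 9, 4, 15, 10, 1, 14, 6]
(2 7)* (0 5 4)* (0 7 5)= (2 5 4 7)= [0, 1, 5, 3, 7, 4, 6, 2]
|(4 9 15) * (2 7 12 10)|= 12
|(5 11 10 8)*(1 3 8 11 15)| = |(1 3 8 5 15)(10 11)| = 10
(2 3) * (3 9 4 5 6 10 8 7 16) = (2 9 4 5 6 10 8 7 16 3) = [0, 1, 9, 2, 5, 6, 10, 16, 7, 4, 8, 11, 12, 13, 14, 15, 3]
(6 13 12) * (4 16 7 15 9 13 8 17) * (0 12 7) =[12, 1, 2, 3, 16, 5, 8, 15, 17, 13, 10, 11, 6, 7, 14, 9, 0, 4] =(0 12 6 8 17 4 16)(7 15 9 13)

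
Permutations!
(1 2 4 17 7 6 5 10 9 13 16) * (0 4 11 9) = (0 4 17 7 6 5 10)(1 2 11 9 13 16) = [4, 2, 11, 3, 17, 10, 5, 6, 8, 13, 0, 9, 12, 16, 14, 15, 1, 7]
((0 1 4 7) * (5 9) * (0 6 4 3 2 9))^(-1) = (0 5 9 2 3 1)(4 6 7) = [5, 0, 3, 1, 6, 9, 7, 4, 8, 2]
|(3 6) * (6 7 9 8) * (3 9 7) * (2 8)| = |(2 8 6 9)| = 4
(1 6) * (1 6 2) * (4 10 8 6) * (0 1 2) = [1, 0, 2, 3, 10, 5, 4, 7, 6, 9, 8] = (0 1)(4 10 8 6)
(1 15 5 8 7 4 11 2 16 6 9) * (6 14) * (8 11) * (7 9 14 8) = (1 15 5 11 2 16 8 9)(4 7)(6 14) = [0, 15, 16, 3, 7, 11, 14, 4, 9, 1, 10, 2, 12, 13, 6, 5, 8]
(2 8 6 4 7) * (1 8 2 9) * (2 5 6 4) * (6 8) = (1 6 2 5 8 4 7 9) = [0, 6, 5, 3, 7, 8, 2, 9, 4, 1]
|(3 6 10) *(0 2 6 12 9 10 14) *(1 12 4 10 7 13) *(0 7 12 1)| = 6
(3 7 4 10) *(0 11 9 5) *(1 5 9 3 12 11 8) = (0 8 1 5)(3 7 4 10 12 11) = [8, 5, 2, 7, 10, 0, 6, 4, 1, 9, 12, 3, 11]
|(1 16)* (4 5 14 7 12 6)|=6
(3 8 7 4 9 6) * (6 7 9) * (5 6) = (3 8 9 7 4 5 6) = [0, 1, 2, 8, 5, 6, 3, 4, 9, 7]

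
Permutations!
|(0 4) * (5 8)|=|(0 4)(5 8)|=2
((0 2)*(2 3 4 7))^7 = [4, 1, 3, 7, 2, 5, 6, 0] = (0 4 2 3 7)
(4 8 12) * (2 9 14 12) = (2 9 14 12 4 8) = [0, 1, 9, 3, 8, 5, 6, 7, 2, 14, 10, 11, 4, 13, 12]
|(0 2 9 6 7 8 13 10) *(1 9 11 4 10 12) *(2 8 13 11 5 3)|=|(0 8 11 4 10)(1 9 6 7 13 12)(2 5 3)|=30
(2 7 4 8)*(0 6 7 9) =(0 6 7 4 8 2 9) =[6, 1, 9, 3, 8, 5, 7, 4, 2, 0]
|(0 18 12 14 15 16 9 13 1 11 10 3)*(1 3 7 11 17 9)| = 33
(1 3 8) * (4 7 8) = (1 3 4 7 8) = [0, 3, 2, 4, 7, 5, 6, 8, 1]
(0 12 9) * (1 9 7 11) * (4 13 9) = [12, 4, 2, 3, 13, 5, 6, 11, 8, 0, 10, 1, 7, 9] = (0 12 7 11 1 4 13 9)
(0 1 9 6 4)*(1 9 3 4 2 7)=[9, 3, 7, 4, 0, 5, 2, 1, 8, 6]=(0 9 6 2 7 1 3 4)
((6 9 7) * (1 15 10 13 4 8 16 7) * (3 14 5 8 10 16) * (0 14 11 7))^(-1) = [16, 9, 2, 8, 13, 14, 7, 11, 5, 6, 4, 3, 12, 10, 0, 1, 15] = (0 16 15 1 9 6 7 11 3 8 5 14)(4 13 10)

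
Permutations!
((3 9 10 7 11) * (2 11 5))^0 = (11) = [0, 1, 2, 3, 4, 5, 6, 7, 8, 9, 10, 11]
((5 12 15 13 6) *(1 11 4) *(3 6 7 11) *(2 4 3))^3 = [0, 1, 2, 12, 4, 13, 15, 6, 8, 9, 10, 5, 7, 3, 14, 11] = (3 12 7 6 15 11 5 13)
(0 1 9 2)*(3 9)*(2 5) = (0 1 3 9 5 2) = [1, 3, 0, 9, 4, 2, 6, 7, 8, 5]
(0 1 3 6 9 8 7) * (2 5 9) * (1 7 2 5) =(0 7)(1 3 6 5 9 8 2) =[7, 3, 1, 6, 4, 9, 5, 0, 2, 8]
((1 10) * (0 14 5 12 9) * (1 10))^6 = (0 14 5 12 9) = [14, 1, 2, 3, 4, 12, 6, 7, 8, 0, 10, 11, 9, 13, 5]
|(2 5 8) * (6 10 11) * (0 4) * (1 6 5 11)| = |(0 4)(1 6 10)(2 11 5 8)| = 12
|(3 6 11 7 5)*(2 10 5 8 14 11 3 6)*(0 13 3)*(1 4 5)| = |(0 13 3 2 10 1 4 5 6)(7 8 14 11)| = 36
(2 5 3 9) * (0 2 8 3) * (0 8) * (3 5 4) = (0 2 4 3 9)(5 8) = [2, 1, 4, 9, 3, 8, 6, 7, 5, 0]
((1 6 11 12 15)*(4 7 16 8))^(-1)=(1 15 12 11 6)(4 8 16 7)=[0, 15, 2, 3, 8, 5, 1, 4, 16, 9, 10, 6, 11, 13, 14, 12, 7]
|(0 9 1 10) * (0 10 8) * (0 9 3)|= |(10)(0 3)(1 8 9)|= 6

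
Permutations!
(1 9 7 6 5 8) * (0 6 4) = (0 6 5 8 1 9 7 4) = [6, 9, 2, 3, 0, 8, 5, 4, 1, 7]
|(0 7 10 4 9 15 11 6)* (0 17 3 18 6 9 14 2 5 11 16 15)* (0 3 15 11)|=|(0 7 10 4 14 2 5)(3 18 6 17 15 16 11 9)|=56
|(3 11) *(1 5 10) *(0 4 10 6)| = 6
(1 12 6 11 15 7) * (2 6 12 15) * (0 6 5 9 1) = [6, 15, 5, 3, 4, 9, 11, 0, 8, 1, 10, 2, 12, 13, 14, 7] = (0 6 11 2 5 9 1 15 7)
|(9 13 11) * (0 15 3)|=3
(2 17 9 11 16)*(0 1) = (0 1)(2 17 9 11 16) = [1, 0, 17, 3, 4, 5, 6, 7, 8, 11, 10, 16, 12, 13, 14, 15, 2, 9]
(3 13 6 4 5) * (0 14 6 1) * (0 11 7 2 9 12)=(0 14 6 4 5 3 13 1 11 7 2 9 12)=[14, 11, 9, 13, 5, 3, 4, 2, 8, 12, 10, 7, 0, 1, 6]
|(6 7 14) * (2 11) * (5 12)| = 6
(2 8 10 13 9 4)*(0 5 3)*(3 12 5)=(0 3)(2 8 10 13 9 4)(5 12)=[3, 1, 8, 0, 2, 12, 6, 7, 10, 4, 13, 11, 5, 9]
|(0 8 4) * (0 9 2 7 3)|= 7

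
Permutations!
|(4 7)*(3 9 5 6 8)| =10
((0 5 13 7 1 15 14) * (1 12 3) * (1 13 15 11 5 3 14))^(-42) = [0, 5, 2, 3, 4, 1, 6, 7, 8, 9, 10, 15, 12, 13, 14, 11] = (1 5)(11 15)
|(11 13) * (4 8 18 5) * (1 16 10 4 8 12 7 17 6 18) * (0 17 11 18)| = |(0 17 6)(1 16 10 4 12 7 11 13 18 5 8)| = 33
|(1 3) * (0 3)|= |(0 3 1)|= 3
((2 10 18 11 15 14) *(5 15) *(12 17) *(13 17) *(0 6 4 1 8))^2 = (0 4 8 6 1)(2 18 5 14 10 11 15)(12 17 13) = [4, 0, 18, 3, 8, 14, 1, 7, 6, 9, 11, 15, 17, 12, 10, 2, 16, 13, 5]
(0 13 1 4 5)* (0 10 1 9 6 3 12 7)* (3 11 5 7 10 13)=[3, 4, 2, 12, 7, 13, 11, 0, 8, 6, 1, 5, 10, 9]=(0 3 12 10 1 4 7)(5 13 9 6 11)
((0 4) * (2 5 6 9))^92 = (9) = [0, 1, 2, 3, 4, 5, 6, 7, 8, 9]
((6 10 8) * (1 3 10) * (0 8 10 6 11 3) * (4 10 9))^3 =(0 3)(1 11)(6 8) =[3, 11, 2, 0, 4, 5, 8, 7, 6, 9, 10, 1]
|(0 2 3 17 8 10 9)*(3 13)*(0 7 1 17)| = 12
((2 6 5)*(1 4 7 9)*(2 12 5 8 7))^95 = (1 8 4 7 2 9 6)(5 12) = [0, 8, 9, 3, 7, 12, 1, 2, 4, 6, 10, 11, 5]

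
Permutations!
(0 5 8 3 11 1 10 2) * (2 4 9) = [5, 10, 0, 11, 9, 8, 6, 7, 3, 2, 4, 1] = (0 5 8 3 11 1 10 4 9 2)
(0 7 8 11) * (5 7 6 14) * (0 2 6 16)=(0 16)(2 6 14 5 7 8 11)=[16, 1, 6, 3, 4, 7, 14, 8, 11, 9, 10, 2, 12, 13, 5, 15, 0]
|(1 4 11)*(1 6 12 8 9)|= 7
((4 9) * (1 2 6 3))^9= (1 2 6 3)(4 9)= [0, 2, 6, 1, 9, 5, 3, 7, 8, 4]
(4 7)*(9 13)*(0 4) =[4, 1, 2, 3, 7, 5, 6, 0, 8, 13, 10, 11, 12, 9] =(0 4 7)(9 13)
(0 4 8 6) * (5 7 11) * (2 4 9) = (0 9 2 4 8 6)(5 7 11) = [9, 1, 4, 3, 8, 7, 0, 11, 6, 2, 10, 5]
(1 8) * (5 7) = [0, 8, 2, 3, 4, 7, 6, 5, 1] = (1 8)(5 7)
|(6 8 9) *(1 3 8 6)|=|(1 3 8 9)|=4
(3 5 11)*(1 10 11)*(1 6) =[0, 10, 2, 5, 4, 6, 1, 7, 8, 9, 11, 3] =(1 10 11 3 5 6)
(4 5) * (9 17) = (4 5)(9 17) = [0, 1, 2, 3, 5, 4, 6, 7, 8, 17, 10, 11, 12, 13, 14, 15, 16, 9]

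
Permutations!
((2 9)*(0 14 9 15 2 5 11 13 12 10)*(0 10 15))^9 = [0, 1, 2, 3, 4, 5, 6, 7, 8, 9, 10, 11, 12, 13, 14, 15] = (15)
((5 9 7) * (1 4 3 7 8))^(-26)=[0, 3, 2, 5, 7, 8, 6, 9, 4, 1]=(1 3 5 8 4 7 9)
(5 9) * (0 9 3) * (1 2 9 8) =(0 8 1 2 9 5 3) =[8, 2, 9, 0, 4, 3, 6, 7, 1, 5]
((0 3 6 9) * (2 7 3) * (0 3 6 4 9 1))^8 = (0 6 2 1 7)(3 9 4) = [6, 7, 1, 9, 3, 5, 2, 0, 8, 4]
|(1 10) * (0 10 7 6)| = 5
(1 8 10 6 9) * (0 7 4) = (0 7 4)(1 8 10 6 9) = [7, 8, 2, 3, 0, 5, 9, 4, 10, 1, 6]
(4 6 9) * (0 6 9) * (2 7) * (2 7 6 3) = (0 3 2 6)(4 9) = [3, 1, 6, 2, 9, 5, 0, 7, 8, 4]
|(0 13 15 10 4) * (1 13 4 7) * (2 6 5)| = |(0 4)(1 13 15 10 7)(2 6 5)| = 30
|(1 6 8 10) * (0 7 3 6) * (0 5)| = |(0 7 3 6 8 10 1 5)| = 8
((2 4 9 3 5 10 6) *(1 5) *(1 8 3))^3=(1 6 9 10 4 5 2)(3 8)=[0, 6, 1, 8, 5, 2, 9, 7, 3, 10, 4]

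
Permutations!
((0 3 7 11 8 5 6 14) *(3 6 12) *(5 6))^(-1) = (0 14 6 8 11 7 3 12 5) = [14, 1, 2, 12, 4, 0, 8, 3, 11, 9, 10, 7, 5, 13, 6]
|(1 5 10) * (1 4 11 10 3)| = |(1 5 3)(4 11 10)| = 3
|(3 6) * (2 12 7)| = 6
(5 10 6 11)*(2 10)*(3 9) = (2 10 6 11 5)(3 9) = [0, 1, 10, 9, 4, 2, 11, 7, 8, 3, 6, 5]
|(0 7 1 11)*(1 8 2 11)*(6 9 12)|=15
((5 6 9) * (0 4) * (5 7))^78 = (5 9)(6 7) = [0, 1, 2, 3, 4, 9, 7, 6, 8, 5]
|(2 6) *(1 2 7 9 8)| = |(1 2 6 7 9 8)| = 6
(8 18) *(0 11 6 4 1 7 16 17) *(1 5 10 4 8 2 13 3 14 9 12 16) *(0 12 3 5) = (0 11 6 8 18 2 13 5 10 4)(1 7)(3 14 9)(12 16 17) = [11, 7, 13, 14, 0, 10, 8, 1, 18, 3, 4, 6, 16, 5, 9, 15, 17, 12, 2]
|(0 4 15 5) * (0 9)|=5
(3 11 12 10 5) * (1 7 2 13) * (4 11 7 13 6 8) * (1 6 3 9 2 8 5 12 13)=(2 3 7 8 4 11 13 6 5 9)(10 12)=[0, 1, 3, 7, 11, 9, 5, 8, 4, 2, 12, 13, 10, 6]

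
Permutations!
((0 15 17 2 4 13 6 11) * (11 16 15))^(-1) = [11, 1, 17, 3, 2, 5, 13, 7, 8, 9, 10, 0, 12, 4, 14, 16, 6, 15] = (0 11)(2 17 15 16 6 13 4)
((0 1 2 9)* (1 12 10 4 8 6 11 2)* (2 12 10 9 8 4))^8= [0, 1, 2, 3, 4, 5, 6, 7, 8, 9, 10, 11, 12]= (12)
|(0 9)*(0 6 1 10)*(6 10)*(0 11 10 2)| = 6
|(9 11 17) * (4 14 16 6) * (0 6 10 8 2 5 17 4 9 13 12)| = |(0 6 9 11 4 14 16 10 8 2 5 17 13 12)| = 14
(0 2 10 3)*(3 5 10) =(0 2 3)(5 10) =[2, 1, 3, 0, 4, 10, 6, 7, 8, 9, 5]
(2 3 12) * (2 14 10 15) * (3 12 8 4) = (2 12 14 10 15)(3 8 4) = [0, 1, 12, 8, 3, 5, 6, 7, 4, 9, 15, 11, 14, 13, 10, 2]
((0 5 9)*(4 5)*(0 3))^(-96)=[3, 1, 2, 9, 0, 4, 6, 7, 8, 5]=(0 3 9 5 4)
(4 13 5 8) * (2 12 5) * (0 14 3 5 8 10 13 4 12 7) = [14, 1, 7, 5, 4, 10, 6, 0, 12, 9, 13, 11, 8, 2, 3] = (0 14 3 5 10 13 2 7)(8 12)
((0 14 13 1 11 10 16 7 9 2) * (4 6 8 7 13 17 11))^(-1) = [2, 13, 9, 3, 1, 5, 4, 8, 6, 7, 11, 17, 12, 16, 0, 15, 10, 14] = (0 2 9 7 8 6 4 1 13 16 10 11 17 14)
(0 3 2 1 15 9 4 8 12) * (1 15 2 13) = (0 3 13 1 2 15 9 4 8 12) = [3, 2, 15, 13, 8, 5, 6, 7, 12, 4, 10, 11, 0, 1, 14, 9]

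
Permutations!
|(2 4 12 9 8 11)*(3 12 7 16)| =9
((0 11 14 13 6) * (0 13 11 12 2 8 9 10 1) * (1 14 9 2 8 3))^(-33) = (0 2)(1 8)(3 12)(6 13)(9 11 14 10) = [2, 8, 0, 12, 4, 5, 13, 7, 1, 11, 9, 14, 3, 6, 10]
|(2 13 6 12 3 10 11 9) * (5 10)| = 9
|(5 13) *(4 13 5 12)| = |(4 13 12)| = 3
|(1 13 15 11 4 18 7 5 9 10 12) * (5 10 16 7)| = |(1 13 15 11 4 18 5 9 16 7 10 12)| = 12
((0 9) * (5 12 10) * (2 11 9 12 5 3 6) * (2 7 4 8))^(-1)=(0 9 11 2 8 4 7 6 3 10 12)=[9, 1, 8, 10, 7, 5, 3, 6, 4, 11, 12, 2, 0]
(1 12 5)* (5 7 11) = (1 12 7 11 5) = [0, 12, 2, 3, 4, 1, 6, 11, 8, 9, 10, 5, 7]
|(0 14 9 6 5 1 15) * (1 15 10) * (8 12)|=|(0 14 9 6 5 15)(1 10)(8 12)|=6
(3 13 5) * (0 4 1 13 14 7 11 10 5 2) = (0 4 1 13 2)(3 14 7 11 10 5) = [4, 13, 0, 14, 1, 3, 6, 11, 8, 9, 5, 10, 12, 2, 7]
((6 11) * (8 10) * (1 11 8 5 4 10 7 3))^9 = [0, 8, 2, 6, 4, 5, 3, 11, 1, 9, 10, 7] = (1 8)(3 6)(7 11)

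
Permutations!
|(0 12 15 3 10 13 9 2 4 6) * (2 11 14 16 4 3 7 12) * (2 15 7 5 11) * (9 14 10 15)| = |(0 9 2 3 15 5 11 10 13 14 16 4 6)(7 12)| = 26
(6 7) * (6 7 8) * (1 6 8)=(8)(1 6)=[0, 6, 2, 3, 4, 5, 1, 7, 8]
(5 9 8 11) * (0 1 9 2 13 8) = (0 1 9)(2 13 8 11 5) = [1, 9, 13, 3, 4, 2, 6, 7, 11, 0, 10, 5, 12, 8]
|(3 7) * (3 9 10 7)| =|(7 9 10)| =3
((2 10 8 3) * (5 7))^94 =(2 8)(3 10) =[0, 1, 8, 10, 4, 5, 6, 7, 2, 9, 3]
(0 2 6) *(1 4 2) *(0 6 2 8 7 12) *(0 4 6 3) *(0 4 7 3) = (0 1 6)(3 4 8)(7 12) = [1, 6, 2, 4, 8, 5, 0, 12, 3, 9, 10, 11, 7]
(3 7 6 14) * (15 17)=(3 7 6 14)(15 17)=[0, 1, 2, 7, 4, 5, 14, 6, 8, 9, 10, 11, 12, 13, 3, 17, 16, 15]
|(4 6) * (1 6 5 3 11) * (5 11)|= |(1 6 4 11)(3 5)|= 4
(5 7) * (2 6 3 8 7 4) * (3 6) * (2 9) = (2 3 8 7 5 4 9) = [0, 1, 3, 8, 9, 4, 6, 5, 7, 2]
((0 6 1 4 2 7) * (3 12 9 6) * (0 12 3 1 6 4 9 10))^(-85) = (0 4 12 1 2 10 9 7) = [4, 2, 10, 3, 12, 5, 6, 0, 8, 7, 9, 11, 1]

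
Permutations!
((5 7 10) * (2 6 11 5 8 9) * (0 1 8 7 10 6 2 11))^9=(11)=[0, 1, 2, 3, 4, 5, 6, 7, 8, 9, 10, 11]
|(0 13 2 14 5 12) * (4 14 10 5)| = 6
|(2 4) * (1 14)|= |(1 14)(2 4)|= 2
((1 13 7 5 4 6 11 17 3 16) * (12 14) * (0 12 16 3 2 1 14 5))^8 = (0 1 11 5 7 2 6 12 13 17 4) = [1, 11, 6, 3, 0, 7, 12, 2, 8, 9, 10, 5, 13, 17, 14, 15, 16, 4]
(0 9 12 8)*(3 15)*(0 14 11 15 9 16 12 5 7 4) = (0 16 12 8 14 11 15 3 9 5 7 4) = [16, 1, 2, 9, 0, 7, 6, 4, 14, 5, 10, 15, 8, 13, 11, 3, 12]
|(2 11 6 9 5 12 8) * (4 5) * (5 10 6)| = 20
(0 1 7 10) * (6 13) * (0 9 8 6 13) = (13)(0 1 7 10 9 8 6) = [1, 7, 2, 3, 4, 5, 0, 10, 6, 8, 9, 11, 12, 13]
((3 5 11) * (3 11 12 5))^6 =(12) =[0, 1, 2, 3, 4, 5, 6, 7, 8, 9, 10, 11, 12]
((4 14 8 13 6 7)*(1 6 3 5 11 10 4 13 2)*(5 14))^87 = [0, 2, 8, 13, 10, 4, 1, 6, 14, 9, 11, 5, 12, 7, 3] = (1 2 8 14 3 13 7 6)(4 10 11 5)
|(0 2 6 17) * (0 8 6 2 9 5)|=3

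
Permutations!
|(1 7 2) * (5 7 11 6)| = |(1 11 6 5 7 2)| = 6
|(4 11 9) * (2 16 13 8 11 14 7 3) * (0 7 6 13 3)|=42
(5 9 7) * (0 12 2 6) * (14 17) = [12, 1, 6, 3, 4, 9, 0, 5, 8, 7, 10, 11, 2, 13, 17, 15, 16, 14] = (0 12 2 6)(5 9 7)(14 17)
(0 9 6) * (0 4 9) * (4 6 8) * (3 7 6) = (3 7 6)(4 9 8) = [0, 1, 2, 7, 9, 5, 3, 6, 4, 8]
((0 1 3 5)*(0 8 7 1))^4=(1 7 8 5 3)=[0, 7, 2, 1, 4, 3, 6, 8, 5]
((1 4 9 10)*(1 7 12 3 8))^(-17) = (1 8 3 12 7 10 9 4) = [0, 8, 2, 12, 1, 5, 6, 10, 3, 4, 9, 11, 7]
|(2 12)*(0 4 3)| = |(0 4 3)(2 12)| = 6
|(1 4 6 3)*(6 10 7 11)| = |(1 4 10 7 11 6 3)| = 7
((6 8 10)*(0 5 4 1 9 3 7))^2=[4, 3, 2, 0, 9, 1, 10, 5, 6, 7, 8]=(0 4 9 7 5 1 3)(6 10 8)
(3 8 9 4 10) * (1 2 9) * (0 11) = (0 11)(1 2 9 4 10 3 8) = [11, 2, 9, 8, 10, 5, 6, 7, 1, 4, 3, 0]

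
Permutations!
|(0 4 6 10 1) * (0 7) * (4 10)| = 4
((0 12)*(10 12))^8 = (0 12 10) = [12, 1, 2, 3, 4, 5, 6, 7, 8, 9, 0, 11, 10]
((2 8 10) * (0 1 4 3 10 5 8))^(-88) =(0 4 10)(1 3 2) =[4, 3, 1, 2, 10, 5, 6, 7, 8, 9, 0]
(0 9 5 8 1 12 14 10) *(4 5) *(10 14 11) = (14)(0 9 4 5 8 1 12 11 10) = [9, 12, 2, 3, 5, 8, 6, 7, 1, 4, 0, 10, 11, 13, 14]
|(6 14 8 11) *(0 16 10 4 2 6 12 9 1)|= 12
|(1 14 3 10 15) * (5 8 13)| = 15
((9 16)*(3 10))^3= (3 10)(9 16)= [0, 1, 2, 10, 4, 5, 6, 7, 8, 16, 3, 11, 12, 13, 14, 15, 9]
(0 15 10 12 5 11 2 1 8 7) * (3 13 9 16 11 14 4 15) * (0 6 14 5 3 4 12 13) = (0 4 15 10 13 9 16 11 2 1 8 7 6 14 12 3) = [4, 8, 1, 0, 15, 5, 14, 6, 7, 16, 13, 2, 3, 9, 12, 10, 11]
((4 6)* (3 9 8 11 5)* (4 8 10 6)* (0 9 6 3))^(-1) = (0 5 11 8 6 3 10 9) = [5, 1, 2, 10, 4, 11, 3, 7, 6, 0, 9, 8]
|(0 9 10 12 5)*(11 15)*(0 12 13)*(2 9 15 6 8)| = 18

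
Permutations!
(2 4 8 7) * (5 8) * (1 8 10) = (1 8 7 2 4 5 10) = [0, 8, 4, 3, 5, 10, 6, 2, 7, 9, 1]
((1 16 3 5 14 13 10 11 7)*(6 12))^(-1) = (1 7 11 10 13 14 5 3 16)(6 12) = [0, 7, 2, 16, 4, 3, 12, 11, 8, 9, 13, 10, 6, 14, 5, 15, 1]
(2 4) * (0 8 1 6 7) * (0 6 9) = [8, 9, 4, 3, 2, 5, 7, 6, 1, 0] = (0 8 1 9)(2 4)(6 7)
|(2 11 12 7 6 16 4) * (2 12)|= |(2 11)(4 12 7 6 16)|= 10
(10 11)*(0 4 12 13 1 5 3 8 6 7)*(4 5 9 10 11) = (0 5 3 8 6 7)(1 9 10 4 12 13) = [5, 9, 2, 8, 12, 3, 7, 0, 6, 10, 4, 11, 13, 1]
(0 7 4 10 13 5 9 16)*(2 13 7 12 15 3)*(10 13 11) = (0 12 15 3 2 11 10 7 4 13 5 9 16) = [12, 1, 11, 2, 13, 9, 6, 4, 8, 16, 7, 10, 15, 5, 14, 3, 0]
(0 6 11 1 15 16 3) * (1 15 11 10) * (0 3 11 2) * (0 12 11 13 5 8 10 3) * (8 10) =[6, 2, 12, 0, 4, 10, 3, 7, 8, 9, 1, 15, 11, 5, 14, 16, 13] =(0 6 3)(1 2 12 11 15 16 13 5 10)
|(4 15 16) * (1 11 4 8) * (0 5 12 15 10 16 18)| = 30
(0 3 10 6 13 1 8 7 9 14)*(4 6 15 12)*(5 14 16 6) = (0 3 10 15 12 4 5 14)(1 8 7 9 16 6 13) = [3, 8, 2, 10, 5, 14, 13, 9, 7, 16, 15, 11, 4, 1, 0, 12, 6]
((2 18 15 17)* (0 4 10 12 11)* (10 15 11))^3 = (0 17 11 15 18 4 2)(10 12) = [17, 1, 0, 3, 2, 5, 6, 7, 8, 9, 12, 15, 10, 13, 14, 18, 16, 11, 4]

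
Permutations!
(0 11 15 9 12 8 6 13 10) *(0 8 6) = (0 11 15 9 12 6 13 10 8) = [11, 1, 2, 3, 4, 5, 13, 7, 0, 12, 8, 15, 6, 10, 14, 9]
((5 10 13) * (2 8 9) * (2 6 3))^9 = (13)(2 3 6 9 8) = [0, 1, 3, 6, 4, 5, 9, 7, 2, 8, 10, 11, 12, 13]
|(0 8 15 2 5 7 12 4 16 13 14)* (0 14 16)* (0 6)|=|(0 8 15 2 5 7 12 4 6)(13 16)|=18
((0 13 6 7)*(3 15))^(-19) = (0 13 6 7)(3 15) = [13, 1, 2, 15, 4, 5, 7, 0, 8, 9, 10, 11, 12, 6, 14, 3]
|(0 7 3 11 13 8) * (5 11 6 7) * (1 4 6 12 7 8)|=|(0 5 11 13 1 4 6 8)(3 12 7)|=24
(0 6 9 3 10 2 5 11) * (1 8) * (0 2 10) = (0 6 9 3)(1 8)(2 5 11) = [6, 8, 5, 0, 4, 11, 9, 7, 1, 3, 10, 2]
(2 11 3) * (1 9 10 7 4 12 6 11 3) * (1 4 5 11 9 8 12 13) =(1 8 12 6 9 10 7 5 11 4 13)(2 3) =[0, 8, 3, 2, 13, 11, 9, 5, 12, 10, 7, 4, 6, 1]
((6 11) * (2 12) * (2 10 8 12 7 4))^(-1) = (2 4 7)(6 11)(8 10 12) = [0, 1, 4, 3, 7, 5, 11, 2, 10, 9, 12, 6, 8]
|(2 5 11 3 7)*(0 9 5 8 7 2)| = |(0 9 5 11 3 2 8 7)| = 8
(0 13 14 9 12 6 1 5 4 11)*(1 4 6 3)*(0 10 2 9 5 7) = (0 13 14 5 6 4 11 10 2 9 12 3 1 7) = [13, 7, 9, 1, 11, 6, 4, 0, 8, 12, 2, 10, 3, 14, 5]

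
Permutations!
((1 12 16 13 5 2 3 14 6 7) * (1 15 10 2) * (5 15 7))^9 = [0, 6, 15, 10, 4, 14, 3, 7, 8, 9, 13, 11, 5, 12, 2, 16, 1] = (1 6 3 10 13 12 5 14 2 15 16)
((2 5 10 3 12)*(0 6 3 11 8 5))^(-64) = [6, 1, 0, 12, 4, 5, 3, 7, 8, 9, 10, 11, 2] = (0 6 3 12 2)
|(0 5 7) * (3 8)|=|(0 5 7)(3 8)|=6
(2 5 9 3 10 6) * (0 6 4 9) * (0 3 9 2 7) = (0 6 7)(2 5 3 10 4) = [6, 1, 5, 10, 2, 3, 7, 0, 8, 9, 4]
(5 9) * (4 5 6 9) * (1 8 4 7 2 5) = (1 8 4)(2 5 7)(6 9) = [0, 8, 5, 3, 1, 7, 9, 2, 4, 6]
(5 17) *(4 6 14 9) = (4 6 14 9)(5 17) = [0, 1, 2, 3, 6, 17, 14, 7, 8, 4, 10, 11, 12, 13, 9, 15, 16, 5]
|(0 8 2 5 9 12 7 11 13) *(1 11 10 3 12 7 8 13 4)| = 24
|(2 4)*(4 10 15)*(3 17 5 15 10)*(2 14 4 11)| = 6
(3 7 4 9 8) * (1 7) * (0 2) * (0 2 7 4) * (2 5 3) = (0 7)(1 4 9 8 2 5 3) = [7, 4, 5, 1, 9, 3, 6, 0, 2, 8]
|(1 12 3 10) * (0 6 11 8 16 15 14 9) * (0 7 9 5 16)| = |(0 6 11 8)(1 12 3 10)(5 16 15 14)(7 9)| = 4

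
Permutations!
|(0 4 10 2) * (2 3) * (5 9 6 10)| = 8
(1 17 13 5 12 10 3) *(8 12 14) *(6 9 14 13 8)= (1 17 8 12 10 3)(5 13)(6 9 14)= [0, 17, 2, 1, 4, 13, 9, 7, 12, 14, 3, 11, 10, 5, 6, 15, 16, 8]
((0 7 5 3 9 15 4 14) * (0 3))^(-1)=[5, 1, 2, 14, 15, 7, 6, 0, 8, 3, 10, 11, 12, 13, 4, 9]=(0 5 7)(3 14 4 15 9)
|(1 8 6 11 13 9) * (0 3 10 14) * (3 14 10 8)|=14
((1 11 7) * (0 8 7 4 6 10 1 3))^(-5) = [3, 1, 2, 7, 4, 5, 6, 8, 0, 9, 10, 11] = (11)(0 3 7 8)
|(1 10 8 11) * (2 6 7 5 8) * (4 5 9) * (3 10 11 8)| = 8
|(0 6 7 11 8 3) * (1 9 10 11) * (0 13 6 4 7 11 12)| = |(0 4 7 1 9 10 12)(3 13 6 11 8)| = 35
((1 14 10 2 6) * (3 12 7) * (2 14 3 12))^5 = (1 3 2 6)(7 12)(10 14) = [0, 3, 6, 2, 4, 5, 1, 12, 8, 9, 14, 11, 7, 13, 10]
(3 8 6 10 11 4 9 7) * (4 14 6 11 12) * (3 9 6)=(3 8 11 14)(4 6 10 12)(7 9)=[0, 1, 2, 8, 6, 5, 10, 9, 11, 7, 12, 14, 4, 13, 3]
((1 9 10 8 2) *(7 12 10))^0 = [0, 1, 2, 3, 4, 5, 6, 7, 8, 9, 10, 11, 12] = (12)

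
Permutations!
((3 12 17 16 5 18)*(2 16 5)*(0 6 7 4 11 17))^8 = (0 3 5 11 7)(4 6 12 18 17) = [3, 1, 2, 5, 6, 11, 12, 0, 8, 9, 10, 7, 18, 13, 14, 15, 16, 4, 17]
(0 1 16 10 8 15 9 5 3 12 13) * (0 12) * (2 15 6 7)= (0 1 16 10 8 6 7 2 15 9 5 3)(12 13)= [1, 16, 15, 0, 4, 3, 7, 2, 6, 5, 8, 11, 13, 12, 14, 9, 10]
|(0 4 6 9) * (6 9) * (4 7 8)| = |(0 7 8 4 9)| = 5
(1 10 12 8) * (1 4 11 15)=(1 10 12 8 4 11 15)=[0, 10, 2, 3, 11, 5, 6, 7, 4, 9, 12, 15, 8, 13, 14, 1]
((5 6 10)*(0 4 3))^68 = (0 3 4)(5 10 6) = [3, 1, 2, 4, 0, 10, 5, 7, 8, 9, 6]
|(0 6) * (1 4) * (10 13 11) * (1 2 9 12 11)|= |(0 6)(1 4 2 9 12 11 10 13)|= 8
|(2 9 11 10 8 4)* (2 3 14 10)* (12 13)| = |(2 9 11)(3 14 10 8 4)(12 13)| = 30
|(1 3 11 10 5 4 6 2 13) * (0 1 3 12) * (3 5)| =15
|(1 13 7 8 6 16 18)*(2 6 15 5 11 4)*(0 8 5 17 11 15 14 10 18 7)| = 63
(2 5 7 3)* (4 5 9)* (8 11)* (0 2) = (0 2 9 4 5 7 3)(8 11) = [2, 1, 9, 0, 5, 7, 6, 3, 11, 4, 10, 8]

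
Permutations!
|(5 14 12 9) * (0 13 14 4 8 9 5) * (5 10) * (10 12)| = 8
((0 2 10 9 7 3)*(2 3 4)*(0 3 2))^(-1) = (0 4 7 9 10 2) = [4, 1, 0, 3, 7, 5, 6, 9, 8, 10, 2]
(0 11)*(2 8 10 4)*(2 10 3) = (0 11)(2 8 3)(4 10) = [11, 1, 8, 2, 10, 5, 6, 7, 3, 9, 4, 0]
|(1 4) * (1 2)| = 3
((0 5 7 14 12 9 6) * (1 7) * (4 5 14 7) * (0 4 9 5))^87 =(0 4 6 9 1 5 12 14) =[4, 5, 2, 3, 6, 12, 9, 7, 8, 1, 10, 11, 14, 13, 0]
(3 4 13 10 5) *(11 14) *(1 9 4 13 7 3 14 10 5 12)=(1 9 4 7 3 13 5 14 11 10 12)=[0, 9, 2, 13, 7, 14, 6, 3, 8, 4, 12, 10, 1, 5, 11]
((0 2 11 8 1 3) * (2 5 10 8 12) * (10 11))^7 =(0 1 10 12 5 3 8 2 11) =[1, 10, 11, 8, 4, 3, 6, 7, 2, 9, 12, 0, 5]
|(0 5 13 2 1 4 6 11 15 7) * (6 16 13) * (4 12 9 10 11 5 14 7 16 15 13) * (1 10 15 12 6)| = 60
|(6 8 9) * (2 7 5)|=3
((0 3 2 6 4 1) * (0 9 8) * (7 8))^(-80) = (0 3 2 6 4 1 9 7 8) = [3, 9, 6, 2, 1, 5, 4, 8, 0, 7]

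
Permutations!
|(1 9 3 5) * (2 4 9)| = 6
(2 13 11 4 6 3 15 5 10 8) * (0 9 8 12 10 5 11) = (0 9 8 2 13)(3 15 11 4 6)(10 12) = [9, 1, 13, 15, 6, 5, 3, 7, 2, 8, 12, 4, 10, 0, 14, 11]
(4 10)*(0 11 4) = (0 11 4 10) = [11, 1, 2, 3, 10, 5, 6, 7, 8, 9, 0, 4]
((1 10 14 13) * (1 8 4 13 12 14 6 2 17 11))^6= (17)= [0, 1, 2, 3, 4, 5, 6, 7, 8, 9, 10, 11, 12, 13, 14, 15, 16, 17]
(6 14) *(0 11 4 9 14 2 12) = (0 11 4 9 14 6 2 12) = [11, 1, 12, 3, 9, 5, 2, 7, 8, 14, 10, 4, 0, 13, 6]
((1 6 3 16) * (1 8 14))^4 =(1 8 3)(6 14 16) =[0, 8, 2, 1, 4, 5, 14, 7, 3, 9, 10, 11, 12, 13, 16, 15, 6]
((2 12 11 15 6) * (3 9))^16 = [0, 1, 12, 3, 4, 5, 2, 7, 8, 9, 10, 15, 11, 13, 14, 6] = (2 12 11 15 6)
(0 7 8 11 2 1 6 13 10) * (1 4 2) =(0 7 8 11 1 6 13 10)(2 4) =[7, 6, 4, 3, 2, 5, 13, 8, 11, 9, 0, 1, 12, 10]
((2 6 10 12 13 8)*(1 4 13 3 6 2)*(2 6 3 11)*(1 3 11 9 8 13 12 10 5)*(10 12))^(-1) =(13)(1 5 6 2 11 3 8 9 12 10 4) =[0, 5, 11, 8, 1, 6, 2, 7, 9, 12, 4, 3, 10, 13]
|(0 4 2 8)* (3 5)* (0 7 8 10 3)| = |(0 4 2 10 3 5)(7 8)| = 6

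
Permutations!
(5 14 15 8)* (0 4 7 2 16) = (0 4 7 2 16)(5 14 15 8) = [4, 1, 16, 3, 7, 14, 6, 2, 5, 9, 10, 11, 12, 13, 15, 8, 0]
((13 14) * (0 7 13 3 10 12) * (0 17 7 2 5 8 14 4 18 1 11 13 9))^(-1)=(0 9 7 17 12 10 3 14 8 5 2)(1 18 4 13 11)=[9, 18, 0, 14, 13, 2, 6, 17, 5, 7, 3, 1, 10, 11, 8, 15, 16, 12, 4]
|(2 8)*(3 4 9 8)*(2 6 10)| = 7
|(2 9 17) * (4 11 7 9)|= 6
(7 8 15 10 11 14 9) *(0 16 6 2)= (0 16 6 2)(7 8 15 10 11 14 9)= [16, 1, 0, 3, 4, 5, 2, 8, 15, 7, 11, 14, 12, 13, 9, 10, 6]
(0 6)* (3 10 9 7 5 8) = (0 6)(3 10 9 7 5 8) = [6, 1, 2, 10, 4, 8, 0, 5, 3, 7, 9]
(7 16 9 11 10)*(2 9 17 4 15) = (2 9 11 10 7 16 17 4 15) = [0, 1, 9, 3, 15, 5, 6, 16, 8, 11, 7, 10, 12, 13, 14, 2, 17, 4]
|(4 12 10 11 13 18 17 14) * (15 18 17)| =|(4 12 10 11 13 17 14)(15 18)| =14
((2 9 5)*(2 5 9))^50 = (9) = [0, 1, 2, 3, 4, 5, 6, 7, 8, 9]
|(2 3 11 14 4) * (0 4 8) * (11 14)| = |(0 4 2 3 14 8)| = 6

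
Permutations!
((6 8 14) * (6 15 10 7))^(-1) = [0, 1, 2, 3, 4, 5, 7, 10, 6, 9, 15, 11, 12, 13, 8, 14] = (6 7 10 15 14 8)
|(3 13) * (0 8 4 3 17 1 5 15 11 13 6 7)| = 6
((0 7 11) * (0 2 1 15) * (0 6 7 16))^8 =(16)(1 6 11)(2 15 7) =[0, 6, 15, 3, 4, 5, 11, 2, 8, 9, 10, 1, 12, 13, 14, 7, 16]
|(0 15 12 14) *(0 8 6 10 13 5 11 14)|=|(0 15 12)(5 11 14 8 6 10 13)|=21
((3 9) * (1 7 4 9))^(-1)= (1 3 9 4 7)= [0, 3, 2, 9, 7, 5, 6, 1, 8, 4]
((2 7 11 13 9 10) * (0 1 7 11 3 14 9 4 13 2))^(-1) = (0 10 9 14 3 7 1)(2 11)(4 13) = [10, 0, 11, 7, 13, 5, 6, 1, 8, 14, 9, 2, 12, 4, 3]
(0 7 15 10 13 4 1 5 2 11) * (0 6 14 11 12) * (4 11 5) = (0 7 15 10 13 11 6 14 5 2 12)(1 4) = [7, 4, 12, 3, 1, 2, 14, 15, 8, 9, 13, 6, 0, 11, 5, 10]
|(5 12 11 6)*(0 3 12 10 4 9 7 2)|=11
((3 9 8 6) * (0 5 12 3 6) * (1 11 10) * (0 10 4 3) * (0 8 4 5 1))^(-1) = (0 10 8 12 5 11 1)(3 4 9) = [10, 0, 2, 4, 9, 11, 6, 7, 12, 3, 8, 1, 5]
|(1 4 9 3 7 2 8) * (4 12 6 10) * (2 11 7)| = 18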